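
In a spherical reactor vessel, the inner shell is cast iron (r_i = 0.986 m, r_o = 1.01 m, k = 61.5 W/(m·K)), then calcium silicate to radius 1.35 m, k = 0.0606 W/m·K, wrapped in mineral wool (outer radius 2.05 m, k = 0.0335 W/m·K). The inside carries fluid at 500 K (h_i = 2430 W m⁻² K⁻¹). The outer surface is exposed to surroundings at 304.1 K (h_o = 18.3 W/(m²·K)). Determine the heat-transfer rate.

Treat each layer as a resistance in series:
  R_conv,in = 1/(4πr²h) = 1/(4π·0.986²·2430) = 3.368×10^-5 K/W
  R_cast iron = (1/0.986 − 1/1.01)/(4πk) = 0.02410/(4π·61.5) = 3.118×10^-5 K/W
  R_calcium silicate = (1/1.01 − 1/1.35)/(4πk) = 0.2494/(4π·0.0606) = 0.3274 K/W
  R_mineral wool = (1/1.35 − 1/2.05)/(4πk) = 0.2529/(4π·0.0335) = 0.6008 K/W
  R_conv,out = 1/(4πr²h) = 1/(4π·2.05²·18.3) = 0.001035 K/W
ΣR = 3.368×10^-5 + 3.118×10^-5 + 0.3274 + 0.6008 + 0.001035 = 0.9293 K/W
Q = ΔT/ΣR = (500 K − 304.1 K)/0.9293 = 211 W

Q = 211 W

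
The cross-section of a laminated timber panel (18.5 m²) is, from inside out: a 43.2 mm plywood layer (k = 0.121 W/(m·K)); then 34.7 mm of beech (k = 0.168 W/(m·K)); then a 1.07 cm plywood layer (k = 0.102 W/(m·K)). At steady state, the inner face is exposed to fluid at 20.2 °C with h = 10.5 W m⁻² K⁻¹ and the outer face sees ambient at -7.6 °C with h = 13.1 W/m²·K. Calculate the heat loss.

Q = 612 W

Series thermal resistances, inner to outer:
  R_conv,in = 1/(hA) = 1/(10.5·18.5) = 0.005148 K/W
  R_plywood = L/(kA) = 0.0432/(0.121·18.5) = 0.01930 K/W
  R_beech = L/(kA) = 0.0347/(0.168·18.5) = 0.01116 K/W
  R_plywood = L/(kA) = 0.0107/(0.102·18.5) = 0.005670 K/W
  R_conv,out = 1/(hA) = 1/(13.1·18.5) = 0.004126 K/W
ΣR = 0.005148 + 0.01930 + 0.01116 + 0.005670 + 0.004126 = 0.04540 K/W
Q = ΔT/ΣR = (20.2 °C − -7.6 °C)/0.04540 = 612 W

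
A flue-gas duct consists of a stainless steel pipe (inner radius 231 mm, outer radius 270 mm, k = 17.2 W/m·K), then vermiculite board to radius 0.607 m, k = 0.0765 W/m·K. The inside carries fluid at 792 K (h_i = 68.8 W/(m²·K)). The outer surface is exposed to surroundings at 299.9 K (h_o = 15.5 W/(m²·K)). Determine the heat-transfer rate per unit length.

Q' = 287 W/m

Series thermal resistances, inner to outer:
  R'_conv,in = 1/(2πr h) = 1/(2π·0.231·68.8) = 0.01001 m·K/W
  R'_stainless steel = ln(0.270/0.231)/(2πk) = 0.1560/(2π·17.2) = 0.001444 m·K/W
  R'_vermiculite board = ln(0.607/0.270)/(2πk) = 0.8101/(2π·0.0765) = 1.685 m·K/W
  R'_conv,out = 1/(2πr h) = 1/(2π·0.607·15.5) = 0.01692 m·K/W
ΣR = 0.01001 + 0.001444 + 1.685 + 0.01692 = 1.713 m·K/W
Q' = ΔT/ΣR = (792 K − 299.9 K)/1.713 = 287 W/m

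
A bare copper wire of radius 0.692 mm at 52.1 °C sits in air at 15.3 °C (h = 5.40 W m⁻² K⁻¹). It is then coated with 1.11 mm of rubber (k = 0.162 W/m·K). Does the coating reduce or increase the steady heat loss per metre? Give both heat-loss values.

increases: 0.864 → 2.13 W/m

Critical radius for a cylinder: r_cr = k/h = 0.0300 m = 3.00 cm.
Outer radius after coating: r₂ = 6.92×10^-4 + 0.00111 = 0.001802 m.
Since r₁ < r_cr and r₂ ≤ r_cr, the coating moves toward the maximum at r_cr — heat loss rises.
Bare: R = 1/(2πr₁h) = 42.59 m·K/W; Q = 36.8/42.59 = 0.864 W/m.
Coated: R = R_cond + R_conv = 17.30 m·K/W; Q = 36.8/17.30 = 2.13 W/m.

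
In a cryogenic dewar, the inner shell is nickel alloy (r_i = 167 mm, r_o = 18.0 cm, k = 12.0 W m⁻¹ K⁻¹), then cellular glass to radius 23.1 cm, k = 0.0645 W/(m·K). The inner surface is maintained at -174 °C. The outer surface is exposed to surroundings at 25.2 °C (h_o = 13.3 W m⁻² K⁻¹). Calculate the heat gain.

Q = 122 W

Treat each layer as a resistance in series:
  R_nickel alloy = (1/0.167 − 1/0.180)/(4πk) = 0.4325/(4π·12.0) = 0.002868 K/W
  R_cellular glass = (1/0.180 − 1/0.231)/(4πk) = 1.227/(4π·0.0645) = 1.513 K/W
  R_conv,out = 1/(4πr²h) = 1/(4π·0.231²·13.3) = 0.1121 K/W
ΣR = 0.002868 + 1.513 + 0.1121 = 1.628 K/W
Q = ΔT/ΣR = (-174 °C − 25.2 °C)/1.628 = -122 W
(Negative Q ⇒ heat flows inward; heat gain = 122 W.)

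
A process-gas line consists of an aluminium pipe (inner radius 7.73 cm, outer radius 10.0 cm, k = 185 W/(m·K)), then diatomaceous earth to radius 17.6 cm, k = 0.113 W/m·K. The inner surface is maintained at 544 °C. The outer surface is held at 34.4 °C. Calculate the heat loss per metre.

Treat each layer as a resistance in series:
  R'_aluminium = ln(0.100/0.0773)/(2πk) = 0.2575/(2π·185) = 2.215×10^-4 m·K/W
  R'_diatomaceous earth = ln(0.176/0.100)/(2πk) = 0.5653/(2π·0.113) = 0.7962 m·K/W
ΣR = 2.215×10^-4 + 0.7962 = 0.7964 m·K/W
Q' = ΔT/ΣR = (544 °C − 34.4 °C)/0.7964 = 640 W/m

Q' = 640 W/m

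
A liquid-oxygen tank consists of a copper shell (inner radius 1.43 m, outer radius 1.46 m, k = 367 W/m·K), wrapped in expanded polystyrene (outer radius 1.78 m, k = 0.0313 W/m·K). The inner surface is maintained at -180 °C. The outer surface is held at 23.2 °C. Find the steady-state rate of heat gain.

Series thermal resistances, inner to outer:
  R_copper = (1/1.43 − 1/1.46)/(4πk) = 0.01437/(4π·367) = 3.116×10^-6 K/W
  R_expanded polystyrene = (1/1.46 − 1/1.78)/(4πk) = 0.1231/(4π·0.0313) = 0.3131 K/W
ΣR = 3.116×10^-6 + 0.3131 = 0.3131 K/W
Q = ΔT/ΣR = (-180 °C − 23.2 °C)/0.3131 = -649 W
(Negative Q ⇒ heat flows inward; heat gain = 649 W.)

Q = 649 W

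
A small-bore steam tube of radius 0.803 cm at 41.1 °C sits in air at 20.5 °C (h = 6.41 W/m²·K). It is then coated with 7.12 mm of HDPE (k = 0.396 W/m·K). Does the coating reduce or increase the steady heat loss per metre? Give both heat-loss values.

Critical radius for a cylinder: r_cr = k/h = 0.0618 m = 6.18 cm.
Outer radius after coating: r₂ = 0.00803 + 0.00712 = 0.01515 m.
Since r₁ < r_cr and r₂ ≤ r_cr, the coating moves toward the maximum at r_cr — heat loss rises.
Bare: R = 1/(2πr₁h) = 3.092 m·K/W; Q = 20.6/3.092 = 6.66 W/m.
Coated: R = R_cond + R_conv = 1.894 m·K/W; Q = 20.6/1.894 = 10.9 W/m.

increases: 6.66 → 10.9 W/m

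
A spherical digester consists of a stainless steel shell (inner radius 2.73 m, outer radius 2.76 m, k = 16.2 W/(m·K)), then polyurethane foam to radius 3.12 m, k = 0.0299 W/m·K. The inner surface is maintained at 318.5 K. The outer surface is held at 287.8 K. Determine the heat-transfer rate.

Q = 276 W

Treat each layer as a resistance in series:
  R_stainless steel = (1/2.73 − 1/2.76)/(4πk) = 0.003982/(4π·16.2) = 1.956×10^-5 K/W
  R_polyurethane foam = (1/2.76 − 1/3.12)/(4πk) = 0.04181/(4π·0.0299) = 0.1113 K/W
ΣR = 1.956×10^-5 + 0.1113 = 0.1113 K/W
Q = ΔT/ΣR = (318.5 K − 287.8 K)/0.1113 = 276 W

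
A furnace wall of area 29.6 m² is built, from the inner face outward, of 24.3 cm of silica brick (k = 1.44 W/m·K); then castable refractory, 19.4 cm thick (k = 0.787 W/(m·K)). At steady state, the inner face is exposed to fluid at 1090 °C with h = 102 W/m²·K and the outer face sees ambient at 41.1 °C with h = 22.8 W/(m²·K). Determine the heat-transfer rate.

Q = 66200 W

Series thermal resistances, inner to outer:
  R_conv,in = 1/(hA) = 1/(102·29.6) = 3.312×10^-4 K/W
  R_silica brick = L/(kA) = 0.243/(1.44·29.6) = 0.005701 K/W
  R_castable refractory = L/(kA) = 0.194/(0.787·29.6) = 0.008328 K/W
  R_conv,out = 1/(hA) = 1/(22.8·29.6) = 0.001482 K/W
ΣR = 3.312×10^-4 + 0.005701 + 0.008328 + 0.001482 = 0.01584 K/W
Q = ΔT/ΣR = (1090 °C − 41.1 °C)/0.01584 = 66200 W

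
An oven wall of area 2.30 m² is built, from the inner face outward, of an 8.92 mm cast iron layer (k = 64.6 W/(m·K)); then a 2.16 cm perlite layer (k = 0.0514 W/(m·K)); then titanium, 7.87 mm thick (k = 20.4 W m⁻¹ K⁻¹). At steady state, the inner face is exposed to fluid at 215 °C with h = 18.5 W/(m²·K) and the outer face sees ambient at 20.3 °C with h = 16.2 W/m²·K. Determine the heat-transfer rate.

Series thermal resistances, inner to outer:
  R_conv,in = 1/(hA) = 1/(18.5·2.30) = 0.02350 K/W
  R_cast iron = L/(kA) = 0.00892/(64.6·2.30) = 6.003×10^-5 K/W
  R_perlite = L/(kA) = 0.0216/(0.0514·2.30) = 0.1827 K/W
  R_titanium = L/(kA) = 0.00787/(20.4·2.30) = 1.677×10^-4 K/W
  R_conv,out = 1/(hA) = 1/(16.2·2.30) = 0.02684 K/W
ΣR = 0.02350 + 6.003×10^-5 + 0.1827 + 1.677×10^-4 + 0.02684 = 0.2333 K/W
Q = ΔT/ΣR = (215 °C − 20.3 °C)/0.2333 = 835 W

Q = 835 W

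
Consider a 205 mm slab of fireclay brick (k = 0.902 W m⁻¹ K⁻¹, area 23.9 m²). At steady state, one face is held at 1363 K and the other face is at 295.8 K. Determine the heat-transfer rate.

Q = kA·ΔT/L = 0.902 × 23.9 × |1363 K − 295.8 K| / 0.205 = 1.12×10^5 W

Q = 1.12×10^5 W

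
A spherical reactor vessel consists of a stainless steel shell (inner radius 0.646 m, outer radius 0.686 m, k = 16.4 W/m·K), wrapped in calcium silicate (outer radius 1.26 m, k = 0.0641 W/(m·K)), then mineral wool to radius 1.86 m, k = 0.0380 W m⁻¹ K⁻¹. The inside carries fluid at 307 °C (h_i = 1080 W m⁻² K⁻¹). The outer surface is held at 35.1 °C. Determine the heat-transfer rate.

Q = 200 W

Resistance network (inner→outer):
  R_conv,in = 1/(4πr²h) = 1/(4π·0.646²·1080) = 1.766×10^-4 K/W
  R_stainless steel = (1/0.646 − 1/0.686)/(4πk) = 0.09026/(4π·16.4) = 4.380×10^-4 K/W
  R_calcium silicate = (1/0.686 − 1/1.26)/(4πk) = 0.6641/(4π·0.0641) = 0.8244 K/W
  R_mineral wool = (1/1.26 − 1/1.86)/(4πk) = 0.2560/(4π·0.0380) = 0.5361 K/W
ΣR = 1.766×10^-4 + 4.380×10^-4 + 0.8244 + 0.5361 = 1.361 K/W
Q = ΔT/ΣR = (307 °C − 35.1 °C)/1.361 = 200 W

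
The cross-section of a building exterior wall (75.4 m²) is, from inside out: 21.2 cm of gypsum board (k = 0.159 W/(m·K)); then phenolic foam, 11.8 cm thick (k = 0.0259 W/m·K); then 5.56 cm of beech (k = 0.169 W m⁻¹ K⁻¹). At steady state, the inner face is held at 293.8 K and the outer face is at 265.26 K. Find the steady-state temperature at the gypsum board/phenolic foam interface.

Resistance network (inner→outer):
  R_gypsum board = L/(kA) = 0.212/(0.159·75.4) = 0.01768 K/W
  R_phenolic foam = L/(kA) = 0.118/(0.0259·75.4) = 0.06042 K/W
  R_beech = L/(kA) = 0.0556/(0.169·75.4) = 0.004363 K/W
ΣR = 0.01768 + 0.06042 + 0.004363 = 0.08246 K/W
Q = ΔT/ΣR = (293.8 K − 265.26 K)/0.08246 = 346.1 W
From the inner boundary to the gypsum board/phenolic foam interface, ΣR_partial = 0.01768 K/W.
T_interface = T_in − Q·ΣR_partial = 293.8 K − (346.1)(0.01768) = 287.7 K

T = 287.7 K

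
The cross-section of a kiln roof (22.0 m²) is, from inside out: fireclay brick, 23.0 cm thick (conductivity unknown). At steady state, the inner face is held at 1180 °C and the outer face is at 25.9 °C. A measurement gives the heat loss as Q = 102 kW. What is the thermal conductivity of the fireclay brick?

ΣR = ΔT/Q = |1180 − 25.9|/1.02×10^5 = 0.01131 K/W
L/(kA) = 0.01131 ⇒ k = 0.230/(0.01131·22.0) = 0.924 W/m·K

k = 0.924 W/m·K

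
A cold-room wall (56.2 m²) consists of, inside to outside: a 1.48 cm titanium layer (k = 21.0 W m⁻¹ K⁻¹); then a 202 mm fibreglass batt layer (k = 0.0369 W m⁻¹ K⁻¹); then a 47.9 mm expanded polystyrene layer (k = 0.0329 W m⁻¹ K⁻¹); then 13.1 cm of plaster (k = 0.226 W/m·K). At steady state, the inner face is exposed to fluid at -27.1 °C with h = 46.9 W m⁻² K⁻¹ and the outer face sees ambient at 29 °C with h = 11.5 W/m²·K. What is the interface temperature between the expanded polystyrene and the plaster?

T = 24.1 °C

Treat each layer as a resistance in series:
  R_conv,in = 1/(hA) = 1/(46.9·56.2) = 3.794×10^-4 K/W
  R_titanium = L/(kA) = 0.0148/(21.0·56.2) = 1.254×10^-5 K/W
  R_fibreglass batt = L/(kA) = 0.202/(0.0369·56.2) = 0.09741 K/W
  R_expanded polystyrene = L/(kA) = 0.0479/(0.0329·56.2) = 0.02591 K/W
  R_plaster = L/(kA) = 0.131/(0.226·56.2) = 0.01031 K/W
  R_conv,out = 1/(hA) = 1/(11.5·56.2) = 0.001547 K/W
ΣR = 3.794×10^-4 + 1.254×10^-5 + 0.09741 + 0.02591 + 0.01031 + 0.001547 = 0.1356 K/W
Q = ΔT/ΣR = (-27.1 °C − 29 °C)/0.1356 = -413.7 W
From the inner boundary to the expanded polystyrene/plaster interface, ΣR_partial = 0.1237 K/W.
T_interface = T_in − Q·ΣR_partial = -27.1 °C − (-413.7)(0.1237) = 24.1 °C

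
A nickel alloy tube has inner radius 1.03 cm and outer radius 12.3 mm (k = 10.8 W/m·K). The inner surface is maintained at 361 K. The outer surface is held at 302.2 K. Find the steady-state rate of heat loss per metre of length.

Q' = 2πk·ΔT/ln(r₂/r₁) = 2π × 10.8 × 58.8 / ln(0.0123/0.0103) = 22500 W/m

Q' = 22500 W/m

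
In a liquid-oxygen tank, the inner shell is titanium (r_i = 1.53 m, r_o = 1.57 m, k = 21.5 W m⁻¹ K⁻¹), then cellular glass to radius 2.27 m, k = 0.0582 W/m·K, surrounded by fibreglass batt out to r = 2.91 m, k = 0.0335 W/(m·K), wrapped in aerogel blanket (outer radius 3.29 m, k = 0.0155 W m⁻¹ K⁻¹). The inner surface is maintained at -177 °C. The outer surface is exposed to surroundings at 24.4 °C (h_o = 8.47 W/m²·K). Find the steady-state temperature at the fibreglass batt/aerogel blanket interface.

T = -34.2 °C

Treat each layer as a resistance in series:
  R_titanium = (1/1.53 − 1/1.57)/(4πk) = 0.01665/(4π·21.5) = 6.163×10^-5 K/W
  R_cellular glass = (1/1.57 − 1/2.27)/(4πk) = 0.1964/(4π·0.0582) = 0.2686 K/W
  R_fibreglass batt = (1/2.27 − 1/2.91)/(4πk) = 0.09689/(4π·0.0335) = 0.2301 K/W
  R_aerogel blanket = (1/2.91 − 1/3.29)/(4πk) = 0.03969/(4π·0.0155) = 0.2038 K/W
  R_conv,out = 1/(4πr²h) = 1/(4π·3.29²·8.47) = 8.680×10^-4 K/W
ΣR = 6.163×10^-5 + 0.2686 + 0.2301 + 0.2038 + 8.680×10^-4 = 0.7034 K/W
Q = ΔT/ΣR = (-177 °C − 24.4 °C)/0.7034 = -286.3 W
From the inner boundary to the fibreglass batt/aerogel blanket interface, ΣR_partial = 0.4988 K/W.
T_interface = T_in − Q·ΣR_partial = -177 °C − (-286.3)(0.4988) = -34.2 °C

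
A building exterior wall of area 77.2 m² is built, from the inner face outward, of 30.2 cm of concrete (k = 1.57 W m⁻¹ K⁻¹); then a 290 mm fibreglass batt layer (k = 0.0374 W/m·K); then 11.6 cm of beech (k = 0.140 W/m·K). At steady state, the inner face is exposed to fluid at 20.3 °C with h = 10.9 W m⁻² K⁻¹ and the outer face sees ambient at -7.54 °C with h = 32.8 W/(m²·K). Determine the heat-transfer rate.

Resistance network (inner→outer):
  R_conv,in = 1/(hA) = 1/(10.9·77.2) = 0.001188 K/W
  R_concrete = L/(kA) = 0.302/(1.57·77.2) = 0.002492 K/W
  R_fibreglass batt = L/(kA) = 0.290/(0.0374·77.2) = 0.1004 K/W
  R_beech = L/(kA) = 0.116/(0.140·77.2) = 0.01073 K/W
  R_conv,out = 1/(hA) = 1/(32.8·77.2) = 3.949×10^-4 K/W
ΣR = 0.001188 + 0.002492 + 0.1004 + 0.01073 + 3.949×10^-4 = 0.1152 K/W
Q = ΔT/ΣR = (20.3 °C − -7.54 °C)/0.1152 = 242 W

Q = 242 W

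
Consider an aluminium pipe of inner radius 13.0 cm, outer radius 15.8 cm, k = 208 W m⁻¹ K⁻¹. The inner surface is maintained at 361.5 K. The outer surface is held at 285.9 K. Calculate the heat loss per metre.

Q' = 507 kW/m

Q' = 2πk·ΔT/ln(r₂/r₁) = 2π × 208 × 75.6 / ln(0.158/0.130) = 5.07×10^5 W/m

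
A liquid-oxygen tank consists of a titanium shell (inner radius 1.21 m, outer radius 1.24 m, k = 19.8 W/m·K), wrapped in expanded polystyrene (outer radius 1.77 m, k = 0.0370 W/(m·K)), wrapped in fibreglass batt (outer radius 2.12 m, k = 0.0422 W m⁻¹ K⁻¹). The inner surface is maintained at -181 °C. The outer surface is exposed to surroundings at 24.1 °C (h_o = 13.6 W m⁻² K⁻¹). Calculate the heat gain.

Q = 294 W

Resistance network (inner→outer):
  R_titanium = (1/1.21 − 1/1.24)/(4πk) = 0.01999/(4π·19.8) = 8.036×10^-5 K/W
  R_expanded polystyrene = (1/1.24 − 1/1.77)/(4πk) = 0.2415/(4π·0.0370) = 0.5194 K/W
  R_fibreglass batt = (1/1.77 − 1/2.12)/(4πk) = 0.09327/(4π·0.0422) = 0.1759 K/W
  R_conv,out = 1/(4πr²h) = 1/(4π·2.12²·13.6) = 0.001302 K/W
ΣR = 8.036×10^-5 + 0.5194 + 0.1759 + 0.001302 = 0.6967 K/W
Q = ΔT/ΣR = (-181 °C − 24.1 °C)/0.6967 = -294 W
(Negative Q ⇒ heat flows inward; heat gain = 294 W.)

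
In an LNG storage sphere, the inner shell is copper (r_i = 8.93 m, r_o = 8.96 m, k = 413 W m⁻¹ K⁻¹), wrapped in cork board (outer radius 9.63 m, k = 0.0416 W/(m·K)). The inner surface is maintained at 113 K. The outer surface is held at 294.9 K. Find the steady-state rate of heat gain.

Series thermal resistances, inner to outer:
  R_copper = (1/8.93 − 1/8.96)/(4πk) = 3.749×10^-4/(4π·413) = 7.224×10^-8 K/W
  R_cork board = (1/8.96 − 1/9.63)/(4πk) = 0.007765/(4π·0.0416) = 0.01485 K/W
ΣR = 7.224×10^-8 + 0.01485 = 0.01485 K/W
Q = ΔT/ΣR = (113 K − 294.9 K)/0.01485 = -12200 W
(Negative Q ⇒ heat flows inward; heat gain = 12200 W.)

Q = 12.2 kW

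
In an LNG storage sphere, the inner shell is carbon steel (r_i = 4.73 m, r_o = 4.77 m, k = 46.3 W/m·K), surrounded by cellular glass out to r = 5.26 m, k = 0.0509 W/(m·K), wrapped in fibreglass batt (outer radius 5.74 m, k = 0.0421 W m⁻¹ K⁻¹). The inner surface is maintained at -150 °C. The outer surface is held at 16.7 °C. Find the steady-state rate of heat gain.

Q = 2750 W

Resistance network (inner→outer):
  R_carbon steel = (1/4.73 − 1/4.77)/(4πk) = 0.001773/(4π·46.3) = 3.047×10^-6 K/W
  R_cellular glass = (1/4.77 − 1/5.26)/(4πk) = 0.01953/(4π·0.0509) = 0.03053 K/W
  R_fibreglass batt = (1/5.26 − 1/5.74)/(4πk) = 0.01590/(4π·0.0421) = 0.03005 K/W
ΣR = 3.047×10^-6 + 0.03053 + 0.03005 = 0.06058 K/W
Q = ΔT/ΣR = (-150 °C − 16.7 °C)/0.06058 = -2750 W
(Negative Q ⇒ heat flows inward; heat gain = 2750 W.)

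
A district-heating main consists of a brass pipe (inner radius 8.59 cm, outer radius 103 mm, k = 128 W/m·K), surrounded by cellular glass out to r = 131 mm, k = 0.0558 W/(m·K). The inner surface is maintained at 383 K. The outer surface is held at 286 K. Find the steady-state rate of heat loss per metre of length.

Q' = 141 W/m

Series thermal resistances, inner to outer:
  R'_brass = ln(0.103/0.0859)/(2πk) = 0.1815/(2π·128) = 2.257×10^-4 m·K/W
  R'_cellular glass = ln(0.131/0.103)/(2πk) = 0.2405/(2π·0.0558) = 0.6859 m·K/W
ΣR = 2.257×10^-4 + 0.6859 = 0.6861 m·K/W
Q' = ΔT/ΣR = (383 K − 286 K)/0.6861 = 141 W/m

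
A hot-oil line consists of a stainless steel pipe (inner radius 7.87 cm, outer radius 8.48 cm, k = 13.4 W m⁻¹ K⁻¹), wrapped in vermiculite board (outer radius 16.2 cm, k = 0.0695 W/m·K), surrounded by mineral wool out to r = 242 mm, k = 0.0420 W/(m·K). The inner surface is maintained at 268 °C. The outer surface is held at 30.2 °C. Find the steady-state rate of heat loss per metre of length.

Q' = 79.2 W/m

Resistance network (inner→outer):
  R'_stainless steel = ln(0.0848/0.0787)/(2πk) = 0.07465/(2π·13.4) = 8.867×10^-4 m·K/W
  R'_vermiculite board = ln(0.162/0.0848)/(2πk) = 0.6473/(2π·0.0695) = 1.482 m·K/W
  R'_mineral wool = ln(0.242/0.162)/(2πk) = 0.4013/(2π·0.0420) = 1.521 m·K/W
ΣR = 8.867×10^-4 + 1.482 + 1.521 = 3.004 m·K/W
Q' = ΔT/ΣR = (268 °C − 30.2 °C)/3.004 = 79.2 W/m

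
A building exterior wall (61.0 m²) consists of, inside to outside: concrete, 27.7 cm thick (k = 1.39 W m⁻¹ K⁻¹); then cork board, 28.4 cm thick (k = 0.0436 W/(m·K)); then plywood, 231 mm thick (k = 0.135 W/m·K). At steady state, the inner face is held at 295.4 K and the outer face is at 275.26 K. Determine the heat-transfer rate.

Q = 146 W

Treat each layer as a resistance in series:
  R_concrete = L/(kA) = 0.277/(1.39·61.0) = 0.003267 K/W
  R_cork board = L/(kA) = 0.284/(0.0436·61.0) = 0.1068 K/W
  R_plywood = L/(kA) = 0.231/(0.135·61.0) = 0.02805 K/W
ΣR = 0.003267 + 0.1068 + 0.02805 = 0.1381 K/W
Q = ΔT/ΣR = (295.4 K − 275.26 K)/0.1381 = 146 W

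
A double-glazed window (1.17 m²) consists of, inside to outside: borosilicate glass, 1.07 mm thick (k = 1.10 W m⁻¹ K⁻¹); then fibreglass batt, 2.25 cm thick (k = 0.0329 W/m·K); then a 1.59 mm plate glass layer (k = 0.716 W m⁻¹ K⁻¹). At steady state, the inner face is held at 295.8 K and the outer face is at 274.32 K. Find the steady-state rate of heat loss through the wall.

Q = 36.6 W

Treat each layer as a resistance in series:
  R_borosilicate glass = L/(kA) = 0.00107/(1.10·1.17) = 8.314×10^-4 K/W
  R_fibreglass batt = L/(kA) = 0.0225/(0.0329·1.17) = 0.5845 K/W
  R_plate glass = L/(kA) = 0.00159/(0.716·1.17) = 0.001898 K/W
ΣR = 8.314×10^-4 + 0.5845 + 0.001898 = 0.5872 K/W
Q = ΔT/ΣR = (295.8 K − 274.32 K)/0.5872 = 36.6 W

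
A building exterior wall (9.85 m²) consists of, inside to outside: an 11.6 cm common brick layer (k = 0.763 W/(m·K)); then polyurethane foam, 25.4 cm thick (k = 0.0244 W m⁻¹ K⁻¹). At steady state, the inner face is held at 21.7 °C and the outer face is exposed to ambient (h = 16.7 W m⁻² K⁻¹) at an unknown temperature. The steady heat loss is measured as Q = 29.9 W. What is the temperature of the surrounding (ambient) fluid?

Sum the resistances:
  R_common brick = L/(kA) = 0.116/(0.763·9.85) = 0.01543 K/W
  R_polyurethane foam = L/(kA) = 0.254/(0.0244·9.85) = 1.057 K/W
  R_conv,out = 1/(hA) = 1/(16.7·9.85) = 0.006079 K/W
ΣR = 1.078 K/W
ΔT = Q·ΣR = 29.9 × 1.078 = 32.23 K
Heat flows outward, so T_out = T_in − ΔT = 21.7 − 32.23 = -10.5 °C

T_out = -10.5 °C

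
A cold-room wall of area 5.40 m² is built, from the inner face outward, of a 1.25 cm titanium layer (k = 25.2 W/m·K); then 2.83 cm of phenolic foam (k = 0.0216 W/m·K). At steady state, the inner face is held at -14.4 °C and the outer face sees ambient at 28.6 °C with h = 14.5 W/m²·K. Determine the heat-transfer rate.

Q = 168 W

Treat each layer as a resistance in series:
  R_titanium = L/(kA) = 0.0125/(25.2·5.40) = 9.186×10^-5 K/W
  R_phenolic foam = L/(kA) = 0.0283/(0.0216·5.40) = 0.2426 K/W
  R_conv,out = 1/(hA) = 1/(14.5·5.40) = 0.01277 K/W
ΣR = 9.186×10^-5 + 0.2426 + 0.01277 = 0.2555 K/W
Q = ΔT/ΣR = (-14.4 °C − 28.6 °C)/0.2555 = -168 W
(Negative Q ⇒ heat flows inward; heat gain = 168 W.)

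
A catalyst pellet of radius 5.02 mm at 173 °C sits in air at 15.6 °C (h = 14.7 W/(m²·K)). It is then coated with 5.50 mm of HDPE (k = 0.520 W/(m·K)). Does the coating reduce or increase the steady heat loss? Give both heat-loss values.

increases: 0.733 → 2.43 W

Critical radius for a sphere: r_cr = 2k/h = 0.0707 m = 7.07 cm.
Outer radius after coating: r₂ = 0.00502 + 0.00550 = 0.01052 m.
Since r₁ < r_cr and r₂ ≤ r_cr, the coating moves toward the maximum at r_cr — heat loss rises.
Bare: R = 1/(4πr₁²h) = 214.8 K/W; Q = 157.4/214.8 = 0.733 W.
Coated: R = R_cond + R_conv = 64.85 K/W; Q = 157.4/64.85 = 2.43 W.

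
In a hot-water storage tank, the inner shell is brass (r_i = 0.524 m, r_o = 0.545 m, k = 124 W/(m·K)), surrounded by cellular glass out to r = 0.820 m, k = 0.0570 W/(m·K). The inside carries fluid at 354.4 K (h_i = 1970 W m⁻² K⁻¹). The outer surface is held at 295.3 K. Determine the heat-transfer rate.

Resistance network (inner→outer):
  R_conv,in = 1/(4πr²h) = 1/(4π·0.524²·1970) = 1.471×10^-4 K/W
  R_brass = (1/0.524 − 1/0.545)/(4πk) = 0.07353/(4π·124) = 4.719×10^-5 K/W
  R_cellular glass = (1/0.545 − 1/0.820)/(4πk) = 0.6154/(4π·0.0570) = 0.8591 K/W
ΣR = 1.471×10^-4 + 4.719×10^-5 + 0.8591 = 0.8593 K/W
Q = ΔT/ΣR = (354.4 K − 295.3 K)/0.8593 = 68.8 W

Q = 68.8 W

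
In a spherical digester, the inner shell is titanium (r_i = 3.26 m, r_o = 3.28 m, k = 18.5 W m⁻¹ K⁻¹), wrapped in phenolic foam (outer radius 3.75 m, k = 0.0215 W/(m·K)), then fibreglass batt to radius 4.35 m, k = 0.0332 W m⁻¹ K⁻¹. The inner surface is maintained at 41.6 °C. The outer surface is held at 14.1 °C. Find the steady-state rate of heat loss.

Q = 120 W

Treat each layer as a resistance in series:
  R_titanium = (1/3.26 − 1/3.28)/(4πk) = 0.001870/(4π·18.5) = 8.046×10^-6 K/W
  R_phenolic foam = (1/3.28 − 1/3.75)/(4πk) = 0.03821/(4π·0.0215) = 0.1414 K/W
  R_fibreglass batt = (1/3.75 − 1/4.35)/(4πk) = 0.03678/(4π·0.0332) = 0.08816 K/W
ΣR = 8.046×10^-6 + 0.1414 + 0.08816 = 0.2296 K/W
Q = ΔT/ΣR = (41.6 °C − 14.1 °C)/0.2296 = 120 W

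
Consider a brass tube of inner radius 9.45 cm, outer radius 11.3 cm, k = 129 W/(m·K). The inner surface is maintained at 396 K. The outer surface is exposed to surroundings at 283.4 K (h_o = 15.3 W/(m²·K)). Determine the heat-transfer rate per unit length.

Q' = 1220 W/m

Series thermal resistances, inner to outer:
  R'_brass = ln(0.113/0.0945)/(2πk) = 0.1788/(2π·129) = 2.206×10^-4 m·K/W
  R'_conv,out = 1/(2πr h) = 1/(2π·0.113·15.3) = 0.09206 m·K/W
ΣR = 2.206×10^-4 + 0.09206 = 0.09228 m·K/W
Q' = ΔT/ΣR = (396 K − 283.4 K)/0.09228 = 1220 W/m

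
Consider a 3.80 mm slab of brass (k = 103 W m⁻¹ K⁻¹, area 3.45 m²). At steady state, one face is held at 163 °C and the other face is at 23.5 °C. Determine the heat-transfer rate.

Q = kA·ΔT/L = 103 × 3.45 × |163 °C − 23.5 °C| / 0.00380 = 1.30×10^7 W

Q = 1.30×10^7 W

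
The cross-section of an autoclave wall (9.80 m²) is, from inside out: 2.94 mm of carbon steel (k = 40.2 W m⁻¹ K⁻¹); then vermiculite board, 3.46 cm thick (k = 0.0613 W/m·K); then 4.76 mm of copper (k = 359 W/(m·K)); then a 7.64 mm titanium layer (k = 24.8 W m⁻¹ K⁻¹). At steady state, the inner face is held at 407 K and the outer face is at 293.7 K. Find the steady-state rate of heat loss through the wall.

Treat each layer as a resistance in series:
  R_carbon steel = L/(kA) = 0.00294/(40.2·9.80) = 7.463×10^-6 K/W
  R_vermiculite board = L/(kA) = 0.0346/(0.0613·9.80) = 0.05760 K/W
  R_copper = L/(kA) = 0.00476/(359·9.80) = 1.353×10^-6 K/W
  R_titanium = L/(kA) = 0.00764/(24.8·9.80) = 3.144×10^-5 K/W
ΣR = 7.463×10^-6 + 0.05760 + 1.353×10^-6 + 3.144×10^-5 = 0.05764 K/W
Q = ΔT/ΣR = (407 K − 293.7 K)/0.05764 = 1970 W

Q = 1970 W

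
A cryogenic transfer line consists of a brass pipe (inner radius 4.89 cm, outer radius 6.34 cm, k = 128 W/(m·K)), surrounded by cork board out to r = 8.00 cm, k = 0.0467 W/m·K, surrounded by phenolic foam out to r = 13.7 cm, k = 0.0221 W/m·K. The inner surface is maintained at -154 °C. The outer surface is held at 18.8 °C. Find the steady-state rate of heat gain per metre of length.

Q' = 37.0 W/m

Series thermal resistances, inner to outer:
  R'_brass = ln(0.0634/0.0489)/(2πk) = 0.2597/(2π·128) = 3.229×10^-4 m·K/W
  R'_cork board = ln(0.0800/0.0634)/(2πk) = 0.2326/(2π·0.0467) = 0.7926 m·K/W
  R'_phenolic foam = ln(0.137/0.0800)/(2πk) = 0.5380/(2π·0.0221) = 3.874 m·K/W
ΣR = 3.229×10^-4 + 0.7926 + 3.874 = 4.667 m·K/W
Q' = ΔT/ΣR = (-154 °C − 18.8 °C)/4.667 = -37.0 W/m
(Negative Q' ⇒ heat flows inward; heat gain = 37.0 W/m.)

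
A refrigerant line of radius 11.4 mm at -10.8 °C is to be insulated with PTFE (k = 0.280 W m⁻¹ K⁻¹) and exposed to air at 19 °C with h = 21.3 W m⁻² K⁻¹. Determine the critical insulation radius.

r_cr = 1.31 cm

For a cylinder, r_cr = k_ins/h = 0.280/21.3 = 0.0131 m = 1.31 cm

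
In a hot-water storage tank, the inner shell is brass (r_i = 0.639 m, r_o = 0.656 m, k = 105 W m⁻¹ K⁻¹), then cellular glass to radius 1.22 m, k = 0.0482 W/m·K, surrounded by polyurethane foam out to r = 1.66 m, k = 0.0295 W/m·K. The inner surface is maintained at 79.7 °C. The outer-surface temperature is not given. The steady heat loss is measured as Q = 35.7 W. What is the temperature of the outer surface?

Series resistances:
  R_brass = (1/0.639 − 1/0.656)/(4πk) = 0.04055/(4π·105) = 3.074×10^-5 K/W
  R_cellular glass = (1/0.656 − 1/1.22)/(4πk) = 0.7047/(4π·0.0482) = 1.163 K/W
  R_polyurethane foam = (1/1.22 − 1/1.66)/(4πk) = 0.2173/(4π·0.0295) = 0.5861 K/W
ΣR = 1.750 K/W
ΔT = Q·ΣR = 35.7 × 1.750 = 62.48 K
Heat flows outward, so T_out = T_in − ΔT = 79.7 − 62.48 = 17.2 °C

T_out = 17.2 °C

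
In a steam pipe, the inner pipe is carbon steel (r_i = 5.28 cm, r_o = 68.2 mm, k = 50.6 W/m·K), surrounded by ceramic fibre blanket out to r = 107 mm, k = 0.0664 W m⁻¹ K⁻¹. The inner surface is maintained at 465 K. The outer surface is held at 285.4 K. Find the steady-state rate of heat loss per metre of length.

Treat each layer as a resistance in series:
  R'_carbon steel = ln(0.0682/0.0528)/(2πk) = 0.2559/(2π·50.6) = 8.050×10^-4 m·K/W
  R'_ceramic fibre blanket = ln(0.107/0.0682)/(2πk) = 0.4504/(2π·0.0664) = 1.080 m·K/W
ΣR = 8.050×10^-4 + 1.080 = 1.081 m·K/W
Q' = ΔT/ΣR = (465 K − 285.4 K)/1.081 = 166 W/m

Q' = 166 W/m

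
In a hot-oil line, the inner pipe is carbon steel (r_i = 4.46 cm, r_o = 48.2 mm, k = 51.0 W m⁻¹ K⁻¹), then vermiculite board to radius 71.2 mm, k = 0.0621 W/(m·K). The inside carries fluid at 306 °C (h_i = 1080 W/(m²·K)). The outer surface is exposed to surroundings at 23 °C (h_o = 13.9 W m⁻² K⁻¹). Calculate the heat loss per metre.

Q' = 243 W/m

Series thermal resistances, inner to outer:
  R'_conv,in = 1/(2πr h) = 1/(2π·0.0446·1080) = 0.003304 m·K/W
  R'_carbon steel = ln(0.0482/0.0446)/(2πk) = 0.07763/(2π·51.0) = 2.422×10^-4 m·K/W
  R'_vermiculite board = ln(0.0712/0.0482)/(2πk) = 0.3901/(2π·0.0621) = 0.9999 m·K/W
  R'_conv,out = 1/(2πr h) = 1/(2π·0.0712·13.9) = 0.1608 m·K/W
ΣR = 0.003304 + 2.422×10^-4 + 0.9999 + 0.1608 = 1.164 m·K/W
Q' = ΔT/ΣR = (306 °C − 23 °C)/1.164 = 243 W/m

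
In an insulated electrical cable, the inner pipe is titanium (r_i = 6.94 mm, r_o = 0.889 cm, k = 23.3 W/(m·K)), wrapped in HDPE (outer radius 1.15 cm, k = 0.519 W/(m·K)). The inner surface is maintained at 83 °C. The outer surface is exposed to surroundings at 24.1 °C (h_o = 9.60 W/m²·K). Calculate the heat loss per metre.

Q' = 38.7 W/m

Treat each layer as a resistance in series:
  R'_titanium = ln(0.00889/0.00694)/(2πk) = 0.2476/(2π·23.3) = 0.001691 m·K/W
  R'_HDPE = ln(0.0115/0.00889)/(2πk) = 0.2574/(2π·0.519) = 0.07894 m·K/W
  R'_conv,out = 1/(2πr h) = 1/(2π·0.0115·9.60) = 1.442 m·K/W
ΣR = 0.001691 + 0.07894 + 1.442 = 1.523 m·K/W
Q' = ΔT/ΣR = (83 °C − 24.1 °C)/1.523 = 38.7 W/m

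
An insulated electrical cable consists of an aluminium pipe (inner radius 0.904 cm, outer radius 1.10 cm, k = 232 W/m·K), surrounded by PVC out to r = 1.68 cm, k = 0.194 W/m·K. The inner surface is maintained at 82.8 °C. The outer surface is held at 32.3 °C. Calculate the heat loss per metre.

Q' = 145 W/m

Resistance network (inner→outer):
  R'_aluminium = ln(0.0110/0.00904)/(2πk) = 0.1962/(2π·232) = 1.346×10^-4 m·K/W
  R'_PVC = ln(0.0168/0.0110)/(2πk) = 0.4235/(2π·0.194) = 0.3474 m·K/W
ΣR = 1.346×10^-4 + 0.3474 = 0.3475 m·K/W
Q' = ΔT/ΣR = (82.8 °C − 32.3 °C)/0.3475 = 145 W/m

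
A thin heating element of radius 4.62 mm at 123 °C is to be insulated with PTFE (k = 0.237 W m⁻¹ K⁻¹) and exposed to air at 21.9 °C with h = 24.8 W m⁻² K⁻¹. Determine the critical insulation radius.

For a cylinder, r_cr = k_ins/h = 0.237/24.8 = 0.00956 m = 0.956 cm

r_cr = 0.956 cm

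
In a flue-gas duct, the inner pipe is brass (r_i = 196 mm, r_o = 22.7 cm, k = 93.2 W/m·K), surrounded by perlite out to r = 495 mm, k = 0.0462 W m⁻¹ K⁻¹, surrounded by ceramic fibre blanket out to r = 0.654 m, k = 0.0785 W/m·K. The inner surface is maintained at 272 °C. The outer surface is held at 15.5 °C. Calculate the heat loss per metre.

Series thermal resistances, inner to outer:
  R'_brass = ln(0.227/0.196)/(2πk) = 0.1468/(2π·93.2) = 2.507×10^-4 m·K/W
  R'_perlite = ln(0.495/0.227)/(2πk) = 0.7796/(2π·0.0462) = 2.686 m·K/W
  R'_ceramic fibre blanket = ln(0.654/0.495)/(2πk) = 0.2785/(2π·0.0785) = 0.5647 m·K/W
ΣR = 2.507×10^-4 + 2.686 + 0.5647 = 3.251 m·K/W
Q' = ΔT/ΣR = (272 °C − 15.5 °C)/3.251 = 78.9 W/m

Q' = 78.9 W/m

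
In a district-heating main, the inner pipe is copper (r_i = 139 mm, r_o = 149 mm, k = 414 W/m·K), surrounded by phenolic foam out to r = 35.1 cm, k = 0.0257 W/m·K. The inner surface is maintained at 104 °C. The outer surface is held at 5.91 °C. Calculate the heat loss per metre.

Q' = 18.5 W/m

Resistance network (inner→outer):
  R'_copper = ln(0.149/0.139)/(2πk) = 0.06947/(2π·414) = 2.671×10^-5 m·K/W
  R'_phenolic foam = ln(0.351/0.149)/(2πk) = 0.8568/(2π·0.0257) = 5.306 m·K/W
ΣR = 2.671×10^-5 + 5.306 = 5.306 m·K/W
Q' = ΔT/ΣR = (104 °C − 5.91 °C)/5.306 = 18.5 W/m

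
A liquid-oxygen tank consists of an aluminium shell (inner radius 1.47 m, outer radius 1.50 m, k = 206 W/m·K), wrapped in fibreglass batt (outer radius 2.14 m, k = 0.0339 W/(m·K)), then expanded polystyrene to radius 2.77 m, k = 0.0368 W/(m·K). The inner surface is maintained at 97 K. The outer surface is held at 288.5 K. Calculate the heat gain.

Q = 274 W

Resistance network (inner→outer):
  R_aluminium = (1/1.47 − 1/1.50)/(4πk) = 0.01361/(4π·206) = 5.256×10^-6 K/W
  R_fibreglass batt = (1/1.50 − 1/2.14)/(4πk) = 0.1994/(4π·0.0339) = 0.4680 K/W
  R_expanded polystyrene = (1/2.14 − 1/2.77)/(4πk) = 0.1063/(4π·0.0368) = 0.2298 K/W
ΣR = 5.256×10^-6 + 0.4680 + 0.2298 = 0.6978 K/W
Q = ΔT/ΣR = (97 K − 288.5 K)/0.6978 = -274 W
(Negative Q ⇒ heat flows inward; heat gain = 274 W.)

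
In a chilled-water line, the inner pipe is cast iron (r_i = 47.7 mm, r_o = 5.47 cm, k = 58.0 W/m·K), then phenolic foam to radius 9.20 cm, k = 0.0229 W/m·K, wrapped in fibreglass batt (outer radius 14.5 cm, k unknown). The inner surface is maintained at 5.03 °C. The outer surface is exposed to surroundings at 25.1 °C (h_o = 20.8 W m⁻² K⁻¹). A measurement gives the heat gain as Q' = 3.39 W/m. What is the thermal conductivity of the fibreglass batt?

ΣR = ΔT/Q' = |5.03 − 25.1|/3.39 = 5.920 m·K/W
Known resistances:
  R'_cast iron = ln(0.0547/0.0477)/(2πk) = 0.1369/(2π·58.0) = 3.757×10^-4 m·K/W
  R'_phenolic foam = ln(0.0920/0.0547)/(2πk) = 0.5199/(2π·0.0229) = 3.613 m·K/W
  R'_conv,out = 1/(2πr h) = 1/(2π·0.145·20.8) = 0.05277 m·K/W
R_fibreglass batt = ΣR − ΣR_known = 5.920 − 3.666 = 2.254 m·K/W
ln(r₂/r₁)/(2πk) = 2.254 ⇒ k = 0.4549/(2π·2.254) = 0.0321 W/m·K

k = 0.0321 W/m·K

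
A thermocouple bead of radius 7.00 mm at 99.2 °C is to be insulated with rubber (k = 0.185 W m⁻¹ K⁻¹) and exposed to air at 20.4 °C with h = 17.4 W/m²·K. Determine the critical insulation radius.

For a sphere, r_cr = 2k_ins/h = 2·0.185/17.4 = 0.0213 m = 2.13 cm

r_cr = 2.13 cm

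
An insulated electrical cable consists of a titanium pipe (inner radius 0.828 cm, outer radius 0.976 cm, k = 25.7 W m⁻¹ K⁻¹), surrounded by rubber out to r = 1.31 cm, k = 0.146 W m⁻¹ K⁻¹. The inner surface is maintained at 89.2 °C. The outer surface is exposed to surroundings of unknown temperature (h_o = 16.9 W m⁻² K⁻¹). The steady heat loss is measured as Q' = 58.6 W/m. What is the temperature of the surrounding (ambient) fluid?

T_out = 28.2 °C

Series resistances:
  R'_titanium = ln(0.00976/0.00828)/(2πk) = 0.1644/(2π·25.7) = 0.001018 m·K/W
  R'_rubber = ln(0.0131/0.00976)/(2πk) = 0.2943/(2π·0.146) = 0.3208 m·K/W
  R'_conv,out = 1/(2πr h) = 1/(2π·0.0131·16.9) = 0.7189 m·K/W
ΣR = 1.041 m·K/W
ΔT = Q'·ΣR = 58.6 × 1.041 = 61.00 K
Heat flows outward, so T_out = T_in − ΔT = 89.2 − 61.00 = 28.2 °C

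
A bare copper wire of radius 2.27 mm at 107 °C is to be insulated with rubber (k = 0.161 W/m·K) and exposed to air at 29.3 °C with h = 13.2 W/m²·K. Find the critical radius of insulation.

For a cylinder, r_cr = k_ins/h = 0.161/13.2 = 0.0122 m = 1.22 cm

r_cr = 1.22 cm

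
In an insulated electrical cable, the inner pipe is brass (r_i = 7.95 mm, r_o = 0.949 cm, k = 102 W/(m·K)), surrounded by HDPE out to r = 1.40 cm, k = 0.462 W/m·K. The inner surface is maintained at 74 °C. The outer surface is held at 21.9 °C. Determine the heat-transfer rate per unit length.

Series thermal resistances, inner to outer:
  R'_brass = ln(0.00949/0.00795)/(2πk) = 0.1771/(2π·102) = 2.763×10^-4 m·K/W
  R'_HDPE = ln(0.0140/0.00949)/(2πk) = 0.3888/(2π·0.462) = 0.1339 m·K/W
ΣR = 2.763×10^-4 + 0.1339 = 0.1342 m·K/W
Q' = ΔT/ΣR = (74 °C − 21.9 °C)/0.1342 = 388 W/m

Q' = 388 W/m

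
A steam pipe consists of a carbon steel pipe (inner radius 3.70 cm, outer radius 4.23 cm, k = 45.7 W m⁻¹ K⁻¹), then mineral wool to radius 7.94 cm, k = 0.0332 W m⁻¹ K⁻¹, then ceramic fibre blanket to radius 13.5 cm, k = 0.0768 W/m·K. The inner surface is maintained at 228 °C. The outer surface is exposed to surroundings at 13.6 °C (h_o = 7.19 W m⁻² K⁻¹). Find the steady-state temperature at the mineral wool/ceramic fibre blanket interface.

Series thermal resistances, inner to outer:
  R'_carbon steel = ln(0.0423/0.0370)/(2πk) = 0.1339/(2π·45.7) = 4.662×10^-4 m·K/W
  R'_mineral wool = ln(0.0794/0.0423)/(2πk) = 0.6297/(2π·0.0332) = 3.019 m·K/W
  R'_ceramic fibre blanket = ln(0.135/0.0794)/(2πk) = 0.5308/(2π·0.0768) = 1.100 m·K/W
  R'_conv,out = 1/(2πr h) = 1/(2π·0.135·7.19) = 0.1640 m·K/W
ΣR = 4.662×10^-4 + 3.019 + 1.100 + 0.1640 = 4.283 m·K/W
Q' = ΔT/ΣR = (228 °C − 13.6 °C)/4.283 = 50.06 W/m
From the inner boundary to the mineral wool/ceramic fibre blanket interface, ΣR_partial = 3.019 m·K/W.
T_interface = T_in − Q'·ΣR_partial = 228 °C − (50.06)(3.019) = 76.9 °C

T = 76.9 °C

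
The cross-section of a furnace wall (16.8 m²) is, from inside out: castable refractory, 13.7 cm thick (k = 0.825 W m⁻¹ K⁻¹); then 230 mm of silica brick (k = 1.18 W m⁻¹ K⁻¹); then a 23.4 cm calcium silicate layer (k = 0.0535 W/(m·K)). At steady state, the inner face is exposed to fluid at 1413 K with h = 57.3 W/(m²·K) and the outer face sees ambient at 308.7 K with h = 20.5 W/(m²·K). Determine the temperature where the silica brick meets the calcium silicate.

T = 1326 K

Resistance network (inner→outer):
  R_conv,in = 1/(hA) = 1/(57.3·16.8) = 0.001039 K/W
  R_castable refractory = L/(kA) = 0.137/(0.825·16.8) = 0.009885 K/W
  R_silica brick = L/(kA) = 0.230/(1.18·16.8) = 0.01160 K/W
  R_calcium silicate = L/(kA) = 0.234/(0.0535·16.8) = 0.2603 K/W
  R_conv,out = 1/(hA) = 1/(20.5·16.8) = 0.002904 K/W
ΣR = 0.001039 + 0.009885 + 0.01160 + 0.2603 + 0.002904 = 0.2857 K/W
Q = ΔT/ΣR = (1413 K − 308.7 K)/0.2857 = 3865 W
From the inner boundary to the silica brick/calcium silicate interface, ΣR_partial = 0.02252 K/W.
T_interface = T_in − Q·ΣR_partial = 1413 K − (3865)(0.02252) = 1326 K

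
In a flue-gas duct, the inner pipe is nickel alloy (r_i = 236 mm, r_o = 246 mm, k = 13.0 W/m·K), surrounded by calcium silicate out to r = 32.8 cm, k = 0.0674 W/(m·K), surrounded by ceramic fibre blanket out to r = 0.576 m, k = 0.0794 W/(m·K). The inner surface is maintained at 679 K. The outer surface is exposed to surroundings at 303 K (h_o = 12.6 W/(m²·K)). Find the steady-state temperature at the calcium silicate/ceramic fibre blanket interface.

T = 539 K

Treat each layer as a resistance in series:
  R'_nickel alloy = ln(0.246/0.236)/(2πk) = 0.04150/(2π·13.0) = 5.081×10^-4 m·K/W
  R'_calcium silicate = ln(0.328/0.246)/(2πk) = 0.2877/(2π·0.0674) = 0.6793 m·K/W
  R'_ceramic fibre blanket = ln(0.576/0.328)/(2πk) = 0.5631/(2π·0.0794) = 1.129 m·K/W
  R'_conv,out = 1/(2πr h) = 1/(2π·0.576·12.6) = 0.02193 m·K/W
ΣR = 5.081×10^-4 + 0.6793 + 1.129 + 0.02193 = 1.831 m·K/W
Q' = ΔT/ΣR = (679 K − 303 K)/1.831 = 205.4 W/m
From the inner boundary to the calcium silicate/ceramic fibre blanket interface, ΣR_partial = 0.6798 m·K/W.
T_interface = T_in − Q'·ΣR_partial = 679 K − (205.4)(0.6798) = 539 K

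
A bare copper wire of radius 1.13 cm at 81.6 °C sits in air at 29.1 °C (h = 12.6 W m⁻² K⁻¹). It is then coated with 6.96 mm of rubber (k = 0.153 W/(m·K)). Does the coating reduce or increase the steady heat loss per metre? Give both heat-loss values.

reduces: 47.0 → 44.1 W/m

Critical radius for a cylinder: r_cr = k/h = 0.0121 m = 1.21 cm.
Outer radius after coating: r₂ = 0.0113 + 0.00696 = 0.01826 m.
r₁ < r_cr < r₂: heat loss rises to a maximum at r_cr then falls. Whether the coating helps depends on whether Q(r₂) has dropped back below Q(r₁).
Bare: R = 1/(2πr₁h) = 1.118 m·K/W; Q = 52.5/1.118 = 47.0 W/m.
Coated: R = R_cond + R_conv = 1.191 m·K/W; Q = 52.5/1.191 = 44.1 W/m.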